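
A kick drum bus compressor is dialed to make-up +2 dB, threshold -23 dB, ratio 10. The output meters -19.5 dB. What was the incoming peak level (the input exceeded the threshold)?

-8 dB

Stripping the +2 dB make-up gives -21.5 dB at the gain stage.
Post-compression overshoot = -21.5 − (-23) = 1.5 dB.
Before 10:1 compression the overshoot was 1.5 × 10 = 15 dB, so input = -23 + 15 = -8 dB.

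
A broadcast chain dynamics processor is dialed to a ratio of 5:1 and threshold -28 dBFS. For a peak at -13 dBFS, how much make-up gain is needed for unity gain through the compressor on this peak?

12 dB

Overshoot 15 dB → 15/5 = 3 dB after compression, so the compressed level is -28 + 3 = -25 dBFS.
Make-up = target − compressed = -13 − (-25) = 12 dB.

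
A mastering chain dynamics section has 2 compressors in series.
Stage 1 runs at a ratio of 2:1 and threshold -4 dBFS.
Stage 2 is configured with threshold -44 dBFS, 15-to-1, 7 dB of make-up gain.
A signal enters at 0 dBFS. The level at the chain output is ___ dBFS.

Stage 1: 0 dBFS is 4 dB over -4 dBFS; at 2:1 that becomes 2 dB over, giving -2 dBFS.
Stage 2: overshoot 42 dB → 42/15 = 2.8 dB → -41.2 dBFS; +7 dB make-up → -34.2 dBFS.

-34.2 dBFS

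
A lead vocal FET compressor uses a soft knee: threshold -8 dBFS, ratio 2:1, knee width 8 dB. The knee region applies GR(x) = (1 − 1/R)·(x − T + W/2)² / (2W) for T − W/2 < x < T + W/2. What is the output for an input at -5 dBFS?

-6.53125 dBFS

x − T + W/2 = -5 − (-8) + 4 = 7.
GR = (1 − 1/2) × 7² / 16 = 0.5 × 49 / 16 = 1.53125 dB.
Output = -5 − 1.53125 = -6.53125 dBFS.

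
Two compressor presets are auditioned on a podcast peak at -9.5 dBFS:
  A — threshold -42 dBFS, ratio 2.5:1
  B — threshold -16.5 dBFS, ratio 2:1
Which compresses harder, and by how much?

A: GR = 32.5 − 32.5/2.5 = 19.5 dB.
B: GR = 7 − 7/2 = 3.5 dB.
Difference: 16 dB in favour of A.

A, by 16 dB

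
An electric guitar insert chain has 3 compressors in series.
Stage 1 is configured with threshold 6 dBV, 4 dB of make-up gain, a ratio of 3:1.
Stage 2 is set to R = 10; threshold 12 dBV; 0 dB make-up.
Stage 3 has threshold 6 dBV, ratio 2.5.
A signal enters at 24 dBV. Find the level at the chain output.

8.56 dBV

Stage 1: overshoot 18 dB → 18/3 = 6 dB → 12 dBV; +4 dB make-up → 16 dBV.
Stage 2: overshoot 4 dB → 4/10 = 0.4 dB → 12.4 dBV.
Stage 3: 6.4 dB above 6 dBV, reduced 2.5:1 to 2.56 dB above → 8.56 dBV.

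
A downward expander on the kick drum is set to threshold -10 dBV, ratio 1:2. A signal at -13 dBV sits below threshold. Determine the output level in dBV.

-16 dBV

The input is 3 dB below the -10 dBV threshold.
A 1:2 expander multiplies undershoot by 2: 3 × 2 = 6 dB below threshold.
Output = -10 − 6 = -16 dBV.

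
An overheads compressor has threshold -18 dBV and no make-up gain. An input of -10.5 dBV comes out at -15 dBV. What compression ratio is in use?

2.5:1

Input overshoot = -10.5 − (-18) = 7.5 dB; output overshoot = -15 − (-18) = 3 dB.
Ratio = 7.5 / 3 = 2.5.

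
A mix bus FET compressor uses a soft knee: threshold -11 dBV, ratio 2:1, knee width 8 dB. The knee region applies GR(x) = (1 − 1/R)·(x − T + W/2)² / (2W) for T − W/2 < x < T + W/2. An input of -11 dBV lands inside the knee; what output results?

x − T + W/2 = -11 − (-11) + 4 = 4.
GR = (1 − 1/2) × 4² / 16 = 0.5 × 16 / 16 = 0.5 dB.
Output = -11 − 0.5 = -11.5 dBV.

-11.5 dBV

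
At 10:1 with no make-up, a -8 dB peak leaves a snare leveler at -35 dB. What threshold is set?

Gain reduction = -8 − (-35) = 27 dB; output overshoot = GR / (R − 1) = 27 / 9 = 3 dB.
Threshold = output − output overshoot = -35 − 3 = -38 dB.

-38 dB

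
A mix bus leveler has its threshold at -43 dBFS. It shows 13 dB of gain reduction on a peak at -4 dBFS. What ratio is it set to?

Input overshoot = -4 − (-43) = 39 dB.
Output overshoot = 39 − 13 = 26 dB.
Ratio = input overshoot / output overshoot = 39 / 26 = 1.5.

1.5:1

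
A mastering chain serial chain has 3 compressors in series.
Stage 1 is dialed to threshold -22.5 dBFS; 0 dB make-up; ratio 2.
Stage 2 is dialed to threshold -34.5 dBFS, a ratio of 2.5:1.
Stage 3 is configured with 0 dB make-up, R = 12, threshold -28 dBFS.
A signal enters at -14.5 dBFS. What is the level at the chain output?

-28.1 dBFS

Stage 1: 8 dB above -22.5 dBFS, reduced 2:1 to 4 dB above → -18.5 dBFS.
Stage 2: 16 dB above -34.5 dBFS, reduced 2.5:1 to 6.4 dB above → -28.1 dBFS.
Stage 3: -28.1 dBFS ≤ -28 dBFS, so stage 3 doesn't engage; output -28.1 dBFS.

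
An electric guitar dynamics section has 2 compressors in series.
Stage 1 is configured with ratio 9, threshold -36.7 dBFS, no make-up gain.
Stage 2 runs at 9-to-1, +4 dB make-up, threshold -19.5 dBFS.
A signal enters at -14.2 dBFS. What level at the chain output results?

-30.2 dBFS

Stage 1: -14.2 dBFS is 22.5 dB over -36.7 dBFS; at 9:1 that becomes 2.5 dB over, giving -34.2 dBFS.
Stage 2: -34.2 dBFS ≤ -19.5 dBFS, so stage 2 doesn't engage; make-up brings it to -30.2 dBFS.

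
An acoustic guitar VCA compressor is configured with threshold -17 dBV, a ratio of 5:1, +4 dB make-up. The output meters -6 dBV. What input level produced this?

18 dBV

Remove make-up: -6 − 4 = -10 dBV.
The compressed level sits -10 − (-17) = 7 dB over threshold.
Before 5:1 compression the overshoot was 7 × 5 = 35 dB, so input = -17 + 35 = 18 dBV.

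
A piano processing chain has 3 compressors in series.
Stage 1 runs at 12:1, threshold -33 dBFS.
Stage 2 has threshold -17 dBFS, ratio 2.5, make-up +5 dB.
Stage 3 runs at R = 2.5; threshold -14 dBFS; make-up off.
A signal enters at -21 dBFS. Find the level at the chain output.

-27 dBFS

Stage 1: overshoot 12 dB → 12/12 = 1 dB → -32 dBFS.
Stage 2: -32 dBFS ≤ -17 dBFS, so stage 2 doesn't engage; make-up brings it to -27 dBFS.
Stage 3: -27 dBFS is at or below the -14 dBFS threshold — no compression; output -27 dBFS.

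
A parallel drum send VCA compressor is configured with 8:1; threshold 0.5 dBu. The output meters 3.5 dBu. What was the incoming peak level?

The compressed level sits 3.5 − 0.5 = 3 dB over threshold.
Before 8:1 compression the overshoot was 3 × 8 = 24 dB, so input = 0.5 + 24 = 24.5 dBu.

24.5 dBu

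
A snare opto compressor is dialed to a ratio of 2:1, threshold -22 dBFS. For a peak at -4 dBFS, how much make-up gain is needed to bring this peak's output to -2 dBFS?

The peak compresses to -22 + 18/2 = -13 dBFS.
To reach -2 dBFS requires -2 − (-13) = 11 dB of make-up.

11 dB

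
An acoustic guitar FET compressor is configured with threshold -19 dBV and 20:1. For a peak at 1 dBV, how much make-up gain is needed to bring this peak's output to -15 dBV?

The peak compresses to -19 + 20/20 = -18 dBV.
To reach -15 dBV requires -15 − (-18) = 3 dB of make-up.

3 dB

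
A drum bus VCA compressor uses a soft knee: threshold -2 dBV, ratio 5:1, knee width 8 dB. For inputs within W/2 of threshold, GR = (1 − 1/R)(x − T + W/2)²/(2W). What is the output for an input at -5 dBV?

-5.05 dBV

x − T + W/2 = -5 − (-2) + 4 = 1.
GR = (1 − 1/5) × 1² / 16 = 0.8 × 1 / 16 = 0.05 dB.
Output = -5 − 0.05 = -5.05 dBV.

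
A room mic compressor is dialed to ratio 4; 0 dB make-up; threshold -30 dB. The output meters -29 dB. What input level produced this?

That's 1 dB above the -30 dB threshold.
Before 4:1 compression the overshoot was 1 × 4 = 4 dB, so input = -30 + 4 = -26 dB.

-26 dB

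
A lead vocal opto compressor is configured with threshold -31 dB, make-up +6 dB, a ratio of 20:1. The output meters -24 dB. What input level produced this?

-11 dB

Remove make-up: -24 − 6 = -30 dB.
Post-compression overshoot = -30 − (-31) = 1 dB.
Undo the ratio: input overshoot = 1 × 20 = 20 dB, giving input = -11 dB.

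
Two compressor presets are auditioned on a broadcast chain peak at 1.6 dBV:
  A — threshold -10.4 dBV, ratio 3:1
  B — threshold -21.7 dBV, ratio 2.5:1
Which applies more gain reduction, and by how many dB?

A: GR = 12 − 12/3 = 8 dB.
B: GR = 23.3 − 23.3/2.5 = 13.98 dB.
Difference: 5.98 dB in favour of B.

B, by 5.98 dB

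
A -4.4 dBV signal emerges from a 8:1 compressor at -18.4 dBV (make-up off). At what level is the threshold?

-20.4 dBV

Gain reduction = -4.4 − (-18.4) = 14 dB; output overshoot = GR / (R − 1) = 14 / 7 = 2 dB.
Threshold = output − output overshoot = -18.4 − 2 = -20.4 dBV.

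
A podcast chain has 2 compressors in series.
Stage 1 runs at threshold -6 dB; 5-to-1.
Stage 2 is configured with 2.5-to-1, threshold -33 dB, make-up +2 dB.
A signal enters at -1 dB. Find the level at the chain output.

Stage 1: 5 dB above -6 dB, reduced 5:1 to 1 dB above → -5 dB.
Stage 2: -5 dB is 28 dB over -33 dB; at 2.5:1 that becomes 11.2 dB over, giving -21.8 dB; +2 dB make-up → -19.8 dB.

-19.8 dB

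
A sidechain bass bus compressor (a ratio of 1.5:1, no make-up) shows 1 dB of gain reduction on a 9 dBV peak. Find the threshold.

Input is 3 dB above T (since output overshoot × R = input overshoot: (8 − T)·1.5 = 9 − T gives T = 6 dBV).
Check: 6 + (9 − 6)/1.5 = 6 + 2 = 8 dBV. ✓

6 dBV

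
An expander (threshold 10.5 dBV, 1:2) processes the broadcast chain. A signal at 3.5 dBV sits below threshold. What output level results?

Undershoot = 10.5 − 3.5 = 7 dB.
At 1:2, that expands to 14 dB under threshold.
Output = 10.5 − 14 = -3.5 dBV.

-3.5 dBV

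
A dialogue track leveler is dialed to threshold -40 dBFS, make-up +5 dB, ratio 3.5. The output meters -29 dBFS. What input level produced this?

Remove make-up: -29 − 5 = -34 dBFS.
Post-compression overshoot = -34 − (-40) = 6 dB.
Undo the ratio: input overshoot = 6 × 3.5 = 21 dB, giving input = -19 dBFS.

-19 dBFS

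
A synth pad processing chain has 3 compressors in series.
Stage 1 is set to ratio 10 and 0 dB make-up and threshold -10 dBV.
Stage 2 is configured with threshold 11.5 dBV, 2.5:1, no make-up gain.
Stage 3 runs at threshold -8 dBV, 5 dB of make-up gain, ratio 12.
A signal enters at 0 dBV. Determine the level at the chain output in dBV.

Stage 1: 10 dB above -10 dBV, reduced 10:1 to 1 dB above → -9 dBV.
Stage 2: -9 dBV is at or below the 11.5 dBV threshold — no compression; output -9 dBV.
Stage 3: below threshold (-9 ≤ -8); passes unchanged; make-up brings it to -4 dBV.

-4 dBV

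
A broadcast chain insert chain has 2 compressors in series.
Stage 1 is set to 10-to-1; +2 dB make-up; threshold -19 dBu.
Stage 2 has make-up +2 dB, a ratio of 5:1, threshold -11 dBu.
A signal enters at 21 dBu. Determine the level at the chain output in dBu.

-11 dBu

Stage 1: overshoot 40 dB → 40/10 = 4 dB → -15 dBu; +2 dB make-up → -13 dBu.
Stage 2: -13 dBu ≤ -11 dBu, so stage 2 doesn't engage; make-up brings it to -11 dBu.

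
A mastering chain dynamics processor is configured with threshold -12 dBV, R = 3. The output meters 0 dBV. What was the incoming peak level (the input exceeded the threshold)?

That's 12 dB above the -12 dBV threshold.
Before 3:1 compression the overshoot was 12 × 3 = 36 dB, so input = -12 + 36 = 24 dBV.

24 dBV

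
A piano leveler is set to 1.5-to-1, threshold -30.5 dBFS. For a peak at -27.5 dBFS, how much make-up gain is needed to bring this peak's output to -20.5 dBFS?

8 dB

Without make-up, output = threshold + overshoot/1.5 = -30.5 + 2 = -28.5 dBFS.
Gap to target: 8 dB.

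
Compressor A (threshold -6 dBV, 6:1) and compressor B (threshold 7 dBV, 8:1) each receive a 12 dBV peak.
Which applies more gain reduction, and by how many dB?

A: GR = 18 − 18/6 = 15 dB.
B: GR = 5 − 5/8 = 4.375 dB.
A reduces 10.625 dB more.

A, by 10.625 dB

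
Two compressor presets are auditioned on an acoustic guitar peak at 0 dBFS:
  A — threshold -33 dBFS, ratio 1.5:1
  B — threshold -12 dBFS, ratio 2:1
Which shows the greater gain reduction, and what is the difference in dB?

A, by 5 dB

A: overshoot 33 dB → output overshoot 22 dB → GR 11 dB.
B: overshoot 12 dB → output overshoot 6 dB → GR 6 dB.
A applies 5 dB more gain reduction.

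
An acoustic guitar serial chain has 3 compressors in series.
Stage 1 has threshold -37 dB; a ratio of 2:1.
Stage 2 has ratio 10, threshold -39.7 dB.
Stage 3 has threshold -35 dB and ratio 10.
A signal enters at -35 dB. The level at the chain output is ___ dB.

-39.33 dB

Stage 1: 2 dB above -37 dB, reduced 2:1 to 1 dB above → -36 dB.
Stage 2: -36 dB is 3.7 dB over -39.7 dB; at 10:1 that becomes 0.37 dB over, giving -39.33 dB.
Stage 3: below threshold (-39.33 ≤ -35); passes unchanged; output -39.33 dB.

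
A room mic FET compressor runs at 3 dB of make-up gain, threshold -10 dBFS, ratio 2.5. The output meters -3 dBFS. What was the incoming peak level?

Remove make-up: -3 − 3 = -6 dBFS.
That's 4 dB above the -10 dBFS threshold.
Input overshoot = R × output overshoot = 10 dB → input = -10 + 10 = 0 dBFS.

0 dBFS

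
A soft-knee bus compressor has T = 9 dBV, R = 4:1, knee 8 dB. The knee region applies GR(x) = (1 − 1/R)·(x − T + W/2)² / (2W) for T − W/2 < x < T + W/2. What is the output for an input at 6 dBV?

x − T + W/2 = 6 − 9 + 4 = 1.
GR = (1 − 1/4) × 1² / 16 = 0.75 × 1 / 16 = 0.046875 dB.
Output = 6 − 0.046875 = 5.953125 dBV.

5.953125 dBV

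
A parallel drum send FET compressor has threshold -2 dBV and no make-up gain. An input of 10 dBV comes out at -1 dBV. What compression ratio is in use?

Input overshoot = 10 − (-2) = 12 dB; output overshoot = -1 − (-2) = 1 dB.
Ratio = 12 / 1 = 12.

12:1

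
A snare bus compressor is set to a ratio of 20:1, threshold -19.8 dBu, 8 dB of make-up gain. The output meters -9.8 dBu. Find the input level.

20.2 dBu

Before make-up, the level was -9.8 − 8 = -17.8 dBu.
Post-compression overshoot = -17.8 − (-19.8) = 2 dB.
Input overshoot = R × output overshoot = 40 dB → input = -19.8 + 40 = 20.2 dBu.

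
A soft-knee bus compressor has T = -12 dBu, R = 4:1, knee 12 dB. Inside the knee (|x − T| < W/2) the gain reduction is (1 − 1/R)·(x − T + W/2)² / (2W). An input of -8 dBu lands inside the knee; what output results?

-11.125 dBu

x − T + W/2 = -8 − (-12) + 6 = 10.
GR = (1 − 1/4) × 10² / 24 = 0.75 × 100 / 24 = 3.125 dB.
Output = -8 − 3.125 = -11.125 dBu.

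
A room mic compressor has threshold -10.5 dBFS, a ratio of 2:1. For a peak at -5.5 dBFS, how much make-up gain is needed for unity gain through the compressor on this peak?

2.5 dB

The peak compresses to -10.5 + 5/2 = -8 dBFS.
To reach -5.5 dBFS requires -5.5 − (-8) = 2.5 dB of make-up.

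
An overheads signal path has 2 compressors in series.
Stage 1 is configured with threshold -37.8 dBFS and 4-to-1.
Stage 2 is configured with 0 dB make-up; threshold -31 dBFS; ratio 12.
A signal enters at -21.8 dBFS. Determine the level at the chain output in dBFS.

-33.8 dBFS

Stage 1: -21.8 dBFS is 16 dB over -37.8 dBFS; at 4:1 that becomes 4 dB over, giving -33.8 dBFS.
Stage 2: -33.8 dBFS ≤ -31 dBFS, so stage 2 doesn't engage; output -33.8 dBFS.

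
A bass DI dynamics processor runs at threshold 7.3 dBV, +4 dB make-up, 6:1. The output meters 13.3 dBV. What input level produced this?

Remove make-up: 13.3 − 4 = 9.3 dBV.
The compressed level sits 9.3 − 7.3 = 2 dB over threshold.
Undo the ratio: input overshoot = 2 × 6 = 12 dB, giving input = 19.3 dBV.

19.3 dBV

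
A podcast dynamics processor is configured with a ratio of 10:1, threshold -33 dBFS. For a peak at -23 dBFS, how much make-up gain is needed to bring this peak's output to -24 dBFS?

8 dB

Overshoot 10 dB → 10/10 = 1 dB after compression, so the compressed level is -33 + 1 = -32 dBFS.
Make-up = target − compressed = -24 − (-32) = 8 dB.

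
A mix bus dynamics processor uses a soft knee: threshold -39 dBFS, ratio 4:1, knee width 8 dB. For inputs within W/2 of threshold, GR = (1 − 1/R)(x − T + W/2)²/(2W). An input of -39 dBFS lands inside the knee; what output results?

x − T + W/2 = -39 − (-39) + 4 = 4.
GR = (1 − 1/4) × 4² / 16 = 0.75 × 16 / 16 = 0.75 dB.
Output = -39 − 0.75 = -39.75 dBFS.

-39.75 dBFS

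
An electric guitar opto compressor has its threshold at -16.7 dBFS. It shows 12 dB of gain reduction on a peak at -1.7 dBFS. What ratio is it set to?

Input overshoot = -1.7 − (-16.7) = 15 dB.
Output overshoot = 15 − 12 = 3 dB.
Ratio = input overshoot / output overshoot = 15 / 3 = 5.

5:1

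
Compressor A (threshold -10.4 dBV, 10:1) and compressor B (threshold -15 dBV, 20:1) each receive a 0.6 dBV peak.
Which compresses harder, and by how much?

A: 11 dB over, compressed to 1.1 dB over, so 9.9 dB of GR.
B: 15.6 dB over, compressed to 0.78 dB over, so 14.82 dB of GR.
B applies 4.92 dB more gain reduction.

B, by 4.92 dB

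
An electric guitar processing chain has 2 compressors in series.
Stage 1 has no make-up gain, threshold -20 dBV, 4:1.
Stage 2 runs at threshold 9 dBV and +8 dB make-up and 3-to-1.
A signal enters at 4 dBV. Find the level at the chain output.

-6 dBV

Stage 1: 24 dB above -20 dBV, reduced 4:1 to 6 dB above → -14 dBV.
Stage 2: below threshold (-14 ≤ 9); passes unchanged; make-up brings it to -6 dBV.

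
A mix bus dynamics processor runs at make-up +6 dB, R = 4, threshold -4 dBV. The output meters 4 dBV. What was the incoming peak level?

Before make-up, the level was 4 − 6 = -2 dBV.
That's 2 dB above the -4 dBV threshold.
Input overshoot = R × output overshoot = 8 dB → input = -4 + 8 = 4 dBV.

4 dBV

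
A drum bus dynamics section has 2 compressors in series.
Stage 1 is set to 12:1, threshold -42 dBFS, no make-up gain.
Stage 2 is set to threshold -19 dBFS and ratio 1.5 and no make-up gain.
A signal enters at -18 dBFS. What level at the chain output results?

Stage 1: -18 dBFS is 24 dB over -42 dBFS; at 12:1 that becomes 2 dB over, giving -40 dBFS.
Stage 2: below threshold (-40 ≤ -19); passes unchanged; output -40 dBFS.

-40 dBFS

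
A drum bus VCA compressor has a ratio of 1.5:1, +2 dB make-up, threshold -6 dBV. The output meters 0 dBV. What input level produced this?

Stripping the +2 dB make-up gives -2 dBV at the gain stage.
That's 4 dB above the -6 dBV threshold.
Undo the ratio: input overshoot = 4 × 1.5 = 6 dB, giving input = 0 dBV.

0 dBV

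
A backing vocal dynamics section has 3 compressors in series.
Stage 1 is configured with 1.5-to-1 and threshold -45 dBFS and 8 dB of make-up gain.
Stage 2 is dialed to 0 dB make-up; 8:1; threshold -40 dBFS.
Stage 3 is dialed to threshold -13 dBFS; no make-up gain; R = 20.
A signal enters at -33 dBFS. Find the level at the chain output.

Stage 1: -33 dBFS is 12 dB over -45 dBFS; at 1.5:1 that becomes 8 dB over, giving -37 dBFS; +8 dB make-up → -29 dBFS.
Stage 2: overshoot 11 dB → 11/8 = 1.375 dB → -38.625 dBFS.
Stage 3: below threshold (-38.625 ≤ -13); passes unchanged; output -38.625 dBFS.

-38.625 dBFS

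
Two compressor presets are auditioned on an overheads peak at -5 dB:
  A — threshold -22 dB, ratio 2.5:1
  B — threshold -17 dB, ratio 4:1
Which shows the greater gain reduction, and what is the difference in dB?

A, by 1.2 dB

A: 17 dB over, compressed to 6.8 dB over, so 10.2 dB of GR.
B: 12 dB over, compressed to 3 dB over, so 9 dB of GR.
Difference: 1.2 dB in favour of A.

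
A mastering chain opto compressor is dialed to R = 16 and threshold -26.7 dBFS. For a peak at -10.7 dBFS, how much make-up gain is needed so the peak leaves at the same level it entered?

Without make-up, output = threshold + overshoot/16 = -26.7 + 1 = -25.7 dBFS.
Gap to target: 15 dB.

15 dB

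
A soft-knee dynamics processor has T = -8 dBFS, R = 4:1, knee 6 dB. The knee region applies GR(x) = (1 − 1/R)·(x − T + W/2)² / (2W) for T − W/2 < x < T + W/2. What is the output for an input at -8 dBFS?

x − T + W/2 = -8 − (-8) + 3 = 3.
GR = (1 − 1/4) × 3² / 12 = 0.75 × 9 / 12 = 0.5625 dB.
Output = -8 − 0.5625 = -8.5625 dBFS.

-8.5625 dBFS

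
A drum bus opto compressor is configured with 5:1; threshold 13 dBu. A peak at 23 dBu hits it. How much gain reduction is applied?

8 dB

23 dBu exceeds the threshold by 10 dB.
After 5:1 compression the overshoot becomes 10/5 = 2 dB.
GR = overshoot in − overshoot out = 10 − 2 = 8 dB.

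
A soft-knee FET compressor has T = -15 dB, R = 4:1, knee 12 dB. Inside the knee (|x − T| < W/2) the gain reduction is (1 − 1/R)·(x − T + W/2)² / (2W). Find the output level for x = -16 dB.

x − T + W/2 = -16 − (-15) + 6 = 5.
GR = (1 − 1/4) × 5² / 24 = 0.75 × 25 / 24 = 0.78125 dB.
Output = -16 − 0.78125 = -16.78125 dB.

-16.78125 dB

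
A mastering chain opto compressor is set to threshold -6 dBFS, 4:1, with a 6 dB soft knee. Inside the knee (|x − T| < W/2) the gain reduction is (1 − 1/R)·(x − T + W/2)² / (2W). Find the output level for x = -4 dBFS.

-5.5625 dBFS

x − T + W/2 = -4 − (-6) + 3 = 5.
GR = (1 − 1/4) × 5² / 12 = 0.75 × 25 / 12 = 1.5625 dB.
Output = -4 − 1.5625 = -5.5625 dBFS.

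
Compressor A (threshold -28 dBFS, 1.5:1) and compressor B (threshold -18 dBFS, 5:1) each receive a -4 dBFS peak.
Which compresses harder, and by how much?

B, by 3.2 dB

A: overshoot 24 dB → output overshoot 16 dB → GR 8 dB.
B: overshoot 14 dB → output overshoot 2.8 dB → GR 11.2 dB.
Difference: 3.2 dB in favour of B.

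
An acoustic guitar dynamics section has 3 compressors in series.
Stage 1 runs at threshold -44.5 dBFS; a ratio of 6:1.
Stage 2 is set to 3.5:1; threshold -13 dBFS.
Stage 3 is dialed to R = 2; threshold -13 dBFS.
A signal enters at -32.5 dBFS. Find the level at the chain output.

-42.5 dBFS

Stage 1: 12 dB above -44.5 dBFS, reduced 6:1 to 2 dB above → -42.5 dBFS.
Stage 2: below threshold (-42.5 ≤ -13); passes unchanged; output -42.5 dBFS.
Stage 3: below threshold (-42.5 ≤ -13); passes unchanged; output -42.5 dBFS.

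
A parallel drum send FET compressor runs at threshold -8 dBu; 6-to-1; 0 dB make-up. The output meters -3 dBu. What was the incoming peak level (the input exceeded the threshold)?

Post-compression overshoot = -3 − (-8) = 5 dB.
Before 6:1 compression the overshoot was 5 × 6 = 30 dB, so input = -8 + 30 = 22 dBu.

22 dBu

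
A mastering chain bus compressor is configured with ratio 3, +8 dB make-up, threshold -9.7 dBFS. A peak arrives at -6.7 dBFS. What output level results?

-0.7 dBFS

The input is 3 dB above the -9.7 dBFS threshold.
The 3 dB excess becomes 1 dB after 3:1 reduction.
Output = -9.7 + 1 = -8.7 dBFS; make-up adds 8 dB, giving -0.7 dBFS.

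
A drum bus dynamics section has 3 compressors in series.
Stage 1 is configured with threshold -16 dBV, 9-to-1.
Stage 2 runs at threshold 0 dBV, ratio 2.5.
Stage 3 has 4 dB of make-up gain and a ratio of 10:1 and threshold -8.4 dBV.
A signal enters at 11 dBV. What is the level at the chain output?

-9 dBV

Stage 1: 11 dBV is 27 dB over -16 dBV; at 9:1 that becomes 3 dB over, giving -13 dBV.
Stage 2: below threshold (-13 ≤ 0); passes unchanged; output -13 dBV.
Stage 3: -13 dBV ≤ -8.4 dBV, so stage 3 doesn't engage; make-up brings it to -9 dBV.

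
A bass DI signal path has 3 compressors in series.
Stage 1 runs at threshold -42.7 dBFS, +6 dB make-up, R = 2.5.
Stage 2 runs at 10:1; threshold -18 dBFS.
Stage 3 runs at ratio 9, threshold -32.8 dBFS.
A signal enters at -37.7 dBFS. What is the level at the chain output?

-34.7 dBFS

Stage 1: -37.7 dBFS is 5 dB over -42.7 dBFS; at 2.5:1 that becomes 2 dB over, giving -40.7 dBFS; +6 dB make-up → -34.7 dBFS.
Stage 2: -34.7 dBFS is at or below the -18 dBFS threshold — no compression; output -34.7 dBFS.
Stage 3: -34.7 dBFS ≤ -32.8 dBFS, so stage 3 doesn't engage; output -34.7 dBFS.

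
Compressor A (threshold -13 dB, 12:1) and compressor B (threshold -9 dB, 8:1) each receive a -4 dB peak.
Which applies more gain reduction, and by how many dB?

A: overshoot 9 dB → output overshoot 0.75 dB → GR 8.25 dB.
B: overshoot 5 dB → output overshoot 0.625 dB → GR 4.375 dB.
A applies 3.875 dB more gain reduction.

A, by 3.875 dB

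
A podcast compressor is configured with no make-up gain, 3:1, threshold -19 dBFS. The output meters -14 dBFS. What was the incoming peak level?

The compressed level sits -14 − (-19) = 5 dB over threshold.
Undo the ratio: input overshoot = 5 × 3 = 15 dB, giving input = -4 dBFS.

-4 dBFS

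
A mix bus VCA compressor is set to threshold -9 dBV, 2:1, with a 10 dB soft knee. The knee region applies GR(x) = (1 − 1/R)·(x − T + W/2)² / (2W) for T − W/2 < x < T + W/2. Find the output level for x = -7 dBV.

-8.225 dBV

x − T + W/2 = -7 − (-9) + 5 = 7.
GR = (1 − 1/2) × 7² / 20 = 0.5 × 49 / 20 = 1.225 dB.
Output = -7 − 1.225 = -8.225 dBV.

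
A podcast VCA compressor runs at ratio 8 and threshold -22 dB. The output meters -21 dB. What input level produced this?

-14 dB

That's 1 dB above the -22 dB threshold.
Undo the ratio: input overshoot = 1 × 8 = 8 dB, giving input = -14 dB.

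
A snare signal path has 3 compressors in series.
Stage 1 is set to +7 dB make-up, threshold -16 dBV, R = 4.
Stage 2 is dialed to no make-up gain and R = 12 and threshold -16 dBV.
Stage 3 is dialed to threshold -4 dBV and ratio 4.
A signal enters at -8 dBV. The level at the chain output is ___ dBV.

Stage 1: 8 dB above -16 dBV, reduced 4:1 to 2 dB above → -14 dBV; +7 dB make-up → -7 dBV.
Stage 2: -7 dBV is 9 dB over -16 dBV; at 12:1 that becomes 0.75 dB over, giving -15.25 dBV.
Stage 3: below threshold (-15.25 ≤ -4); passes unchanged; output -15.25 dBV.

-15.25 dBV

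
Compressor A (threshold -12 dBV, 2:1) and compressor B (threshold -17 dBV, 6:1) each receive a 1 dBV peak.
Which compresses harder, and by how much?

B, by 8.5 dB

A: overshoot 13 dB → output overshoot 6.5 dB → GR 6.5 dB.
B: overshoot 18 dB → output overshoot 3 dB → GR 15 dB.
B reduces 8.5 dB more.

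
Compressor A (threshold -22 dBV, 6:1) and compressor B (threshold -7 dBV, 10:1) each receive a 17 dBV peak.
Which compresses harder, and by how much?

A, by 10.9 dB

A: 39 dB over, compressed to 6.5 dB over, so 32.5 dB of GR.
B: 24 dB over, compressed to 2.4 dB over, so 21.6 dB of GR.
Difference: 10.9 dB in favour of A.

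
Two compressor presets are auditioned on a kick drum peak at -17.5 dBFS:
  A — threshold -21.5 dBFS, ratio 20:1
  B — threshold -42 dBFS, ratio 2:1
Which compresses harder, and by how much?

B, by 8.45 dB

A: 4 dB over, compressed to 0.2 dB over, so 3.8 dB of GR.
B: 24.5 dB over, compressed to 12.25 dB over, so 12.25 dB of GR.
B applies 8.45 dB more gain reduction.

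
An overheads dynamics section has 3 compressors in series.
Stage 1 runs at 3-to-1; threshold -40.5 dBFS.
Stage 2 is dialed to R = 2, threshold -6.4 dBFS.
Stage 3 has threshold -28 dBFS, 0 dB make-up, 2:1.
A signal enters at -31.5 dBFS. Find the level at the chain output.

Stage 1: overshoot 9 dB → 9/3 = 3 dB → -37.5 dBFS.
Stage 2: -37.5 dBFS is at or below the -6.4 dBFS threshold — no compression; output -37.5 dBFS.
Stage 3: -37.5 dBFS ≤ -28 dBFS, so stage 3 doesn't engage; output -37.5 dBFS.

-37.5 dBFS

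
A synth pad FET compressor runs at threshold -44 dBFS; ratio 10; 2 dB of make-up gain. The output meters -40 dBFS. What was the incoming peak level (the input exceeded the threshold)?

-24 dBFS

Remove make-up: -40 − 2 = -42 dBFS.
The compressed level sits -42 − (-44) = 2 dB over threshold.
Input overshoot = R × output overshoot = 20 dB → input = -44 + 20 = -24 dBFS.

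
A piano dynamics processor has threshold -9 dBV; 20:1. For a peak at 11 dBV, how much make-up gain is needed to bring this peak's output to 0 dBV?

8 dB

The peak compresses to -9 + 20/20 = -8 dBV.
To reach 0 dBV requires 0 − (-8) = 8 dB of make-up.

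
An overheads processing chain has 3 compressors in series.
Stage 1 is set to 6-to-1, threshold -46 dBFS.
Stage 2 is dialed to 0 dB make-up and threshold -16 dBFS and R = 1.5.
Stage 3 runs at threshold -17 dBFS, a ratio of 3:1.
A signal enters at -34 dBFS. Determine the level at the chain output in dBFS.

Stage 1: overshoot 12 dB → 12/6 = 2 dB → -44 dBFS.
Stage 2: -44 dBFS is at or below the -16 dBFS threshold — no compression; output -44 dBFS.
Stage 3: below threshold (-44 ≤ -17); passes unchanged; output -44 dBFS.

-44 dBFS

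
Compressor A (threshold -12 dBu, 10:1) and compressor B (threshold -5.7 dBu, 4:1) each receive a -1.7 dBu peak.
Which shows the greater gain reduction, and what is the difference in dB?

A, by 6.27 dB

A: overshoot 10.3 dB → output overshoot 1.03 dB → GR 9.27 dB.
B: overshoot 4 dB → output overshoot 1 dB → GR 3 dB.
A applies 6.27 dB more gain reduction.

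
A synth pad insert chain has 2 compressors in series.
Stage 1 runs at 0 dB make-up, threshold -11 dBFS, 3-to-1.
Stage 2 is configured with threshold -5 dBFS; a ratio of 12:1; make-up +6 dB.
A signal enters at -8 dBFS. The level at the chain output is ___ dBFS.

-4 dBFS

Stage 1: -8 dBFS is 3 dB over -11 dBFS; at 3:1 that becomes 1 dB over, giving -10 dBFS.
Stage 2: -10 dBFS is at or below the -5 dBFS threshold — no compression; make-up brings it to -4 dBFS.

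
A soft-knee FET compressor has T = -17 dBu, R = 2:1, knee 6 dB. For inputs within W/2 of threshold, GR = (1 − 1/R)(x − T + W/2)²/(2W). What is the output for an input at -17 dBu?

-17.375 dBu

x − T + W/2 = -17 − (-17) + 3 = 3.
GR = (1 − 1/2) × 3² / 12 = 0.5 × 9 / 12 = 0.375 dB.
Output = -17 − 0.375 = -17.375 dBu.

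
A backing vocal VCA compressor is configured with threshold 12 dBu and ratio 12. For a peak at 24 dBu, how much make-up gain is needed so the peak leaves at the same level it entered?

11 dB

The peak compresses to 12 + 12/12 = 13 dBu.
To reach 24 dBu requires 24 − 13 = 11 dB of make-up.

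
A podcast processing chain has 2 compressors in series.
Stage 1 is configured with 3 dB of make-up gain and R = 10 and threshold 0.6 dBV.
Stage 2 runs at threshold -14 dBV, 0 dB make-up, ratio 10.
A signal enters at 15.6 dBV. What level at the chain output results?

Stage 1: 15 dB above 0.6 dBV, reduced 10:1 to 1.5 dB above → 2.1 dBV; +3 dB make-up → 5.1 dBV.
Stage 2: 5.1 dBV is 19.1 dB over -14 dBV; at 10:1 that becomes 1.91 dB over, giving -12.09 dBV.

-12.09 dBV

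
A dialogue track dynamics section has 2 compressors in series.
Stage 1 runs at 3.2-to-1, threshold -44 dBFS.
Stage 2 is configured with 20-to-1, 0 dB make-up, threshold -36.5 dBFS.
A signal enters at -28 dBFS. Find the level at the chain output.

Stage 1: -28 dBFS is 16 dB over -44 dBFS; at 3.2:1 that becomes 5 dB over, giving -39 dBFS.
Stage 2: -39 dBFS is at or below the -36.5 dBFS threshold — no compression; output -39 dBFS.

-39 dBFS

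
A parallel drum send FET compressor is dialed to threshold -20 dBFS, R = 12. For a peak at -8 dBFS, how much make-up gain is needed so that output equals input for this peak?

Without make-up, output = threshold + overshoot/12 = -20 + 1 = -19 dBFS.
Gap to target: 11 dB.

11 dB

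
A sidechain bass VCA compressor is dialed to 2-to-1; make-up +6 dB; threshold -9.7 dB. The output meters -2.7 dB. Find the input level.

-7.7 dB

Before make-up, the level was -2.7 − 6 = -8.7 dB.
The compressed level sits -8.7 − (-9.7) = 1 dB over threshold.
Before 2:1 compression the overshoot was 1 × 2 = 2 dB, so input = -9.7 + 2 = -7.7 dB.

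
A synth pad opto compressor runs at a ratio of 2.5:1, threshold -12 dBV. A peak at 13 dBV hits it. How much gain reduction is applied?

13 dBV exceeds the threshold by 25 dB.
A 2.5:1 ratio leaves 10 dB of that excess.
GR = overshoot in − overshoot out = 25 − 10 = 15 dB.

15 dB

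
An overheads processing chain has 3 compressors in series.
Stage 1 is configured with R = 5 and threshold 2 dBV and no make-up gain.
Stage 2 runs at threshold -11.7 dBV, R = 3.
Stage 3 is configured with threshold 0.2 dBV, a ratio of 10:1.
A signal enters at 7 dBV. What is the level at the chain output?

Stage 1: 5 dB above 2 dBV, reduced 5:1 to 1 dB above → 3 dBV.
Stage 2: 3 dBV is 14.7 dB over -11.7 dBV; at 3:1 that becomes 4.9 dB over, giving -6.8 dBV.
Stage 3: -6.8 dBV is at or below the 0.2 dBV threshold — no compression; output -6.8 dBV.

-6.8 dBV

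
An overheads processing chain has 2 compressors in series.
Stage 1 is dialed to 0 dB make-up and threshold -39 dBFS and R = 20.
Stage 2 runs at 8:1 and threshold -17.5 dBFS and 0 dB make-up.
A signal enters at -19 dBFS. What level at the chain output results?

-38 dBFS

Stage 1: overshoot 20 dB → 20/20 = 1 dB → -38 dBFS.
Stage 2: -38 dBFS is at or below the -17.5 dBFS threshold — no compression; output -38 dBFS.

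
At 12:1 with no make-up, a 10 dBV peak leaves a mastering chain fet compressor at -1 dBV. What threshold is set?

-2 dBV

Input is 12 dB above T (since output overshoot × R = input overshoot: (-1 − T)·12 = 10 − T gives T = -2 dBV).
Check: -2 + (10 − (-2))/12 = -2 + 1 = -1 dBV. ✓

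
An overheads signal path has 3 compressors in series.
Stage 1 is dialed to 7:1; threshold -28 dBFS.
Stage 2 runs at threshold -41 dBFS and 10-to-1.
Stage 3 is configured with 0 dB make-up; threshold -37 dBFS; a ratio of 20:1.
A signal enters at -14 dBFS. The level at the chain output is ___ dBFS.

Stage 1: -14 dBFS is 14 dB over -28 dBFS; at 7:1 that becomes 2 dB over, giving -26 dBFS.
Stage 2: overshoot 15 dB → 15/10 = 1.5 dB → -39.5 dBFS.
Stage 3: -39.5 dBFS is at or below the -37 dBFS threshold — no compression; output -39.5 dBFS.

-39.5 dBFS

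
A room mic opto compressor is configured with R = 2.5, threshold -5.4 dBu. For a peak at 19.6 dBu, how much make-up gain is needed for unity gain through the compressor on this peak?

15 dB

Without make-up, output = threshold + overshoot/2.5 = -5.4 + 10 = 4.6 dBu.
Gap to target: 15 dB.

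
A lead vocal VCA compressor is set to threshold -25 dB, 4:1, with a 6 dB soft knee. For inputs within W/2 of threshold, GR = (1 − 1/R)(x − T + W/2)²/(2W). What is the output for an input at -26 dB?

x − T + W/2 = -26 − (-25) + 3 = 2.
GR = (1 − 1/4) × 2² / 12 = 0.75 × 4 / 12 = 0.25 dB.
Output = -26 − 0.25 = -26.25 dB.

-26.25 dB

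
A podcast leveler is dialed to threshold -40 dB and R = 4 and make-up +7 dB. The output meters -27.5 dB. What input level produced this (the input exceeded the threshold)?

Before make-up, the level was -27.5 − 7 = -34.5 dB.
Post-compression overshoot = -34.5 − (-40) = 5.5 dB.
Before 4:1 compression the overshoot was 5.5 × 4 = 22 dB, so input = -40 + 22 = -18 dB.

-18 dB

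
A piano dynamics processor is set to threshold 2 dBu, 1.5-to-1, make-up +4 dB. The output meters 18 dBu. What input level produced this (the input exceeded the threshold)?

Remove make-up: 18 − 4 = 14 dBu.
Post-compression overshoot = 14 − 2 = 12 dB.
Before 1.5:1 compression the overshoot was 12 × 1.5 = 18 dB, so input = 2 + 18 = 20 dBu.

20 dBu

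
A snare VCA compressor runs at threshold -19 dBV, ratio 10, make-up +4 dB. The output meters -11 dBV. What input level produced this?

21 dBV

Remove make-up: -11 − 4 = -15 dBV.
The compressed level sits -15 − (-19) = 4 dB over threshold.
Input overshoot = R × output overshoot = 40 dB → input = -19 + 40 = 21 dBV.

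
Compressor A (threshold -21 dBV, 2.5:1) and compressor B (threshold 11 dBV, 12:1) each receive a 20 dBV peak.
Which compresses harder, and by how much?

A, by 16.35 dB

A: GR = 41 − 41/2.5 = 24.6 dB.
B: GR = 9 − 9/12 = 8.25 dB.
Difference: 16.35 dB in favour of A.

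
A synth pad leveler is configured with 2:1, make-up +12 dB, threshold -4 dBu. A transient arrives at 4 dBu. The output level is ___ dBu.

The input is 8 dB above the -4 dBu threshold.
2:1 compression reduces that to 8/2 = 4 dB over.
So the level is -4 + 4 = 0 dBu; make-up adds 12 dB, giving 12 dBu.

12 dBu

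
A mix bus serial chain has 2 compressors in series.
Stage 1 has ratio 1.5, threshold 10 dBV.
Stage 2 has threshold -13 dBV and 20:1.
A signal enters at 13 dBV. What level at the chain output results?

Stage 1: 13 dBV is 3 dB over 10 dBV; at 1.5:1 that becomes 2 dB over, giving 12 dBV.
Stage 2: overshoot 25 dB → 25/20 = 1.25 dB → -11.75 dBV.

-11.75 dBV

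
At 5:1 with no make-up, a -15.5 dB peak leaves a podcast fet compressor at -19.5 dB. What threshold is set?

-20.5 dB

Let T be the threshold. Output overshoot = (input overshoot)/R, so -19.5 − T = (-15.5 − T)/5.
5·(-19.5 − T) = -15.5 − T → 4·T = -97.5 − (-15.5) = -82.
T = -82/4 = -20.5 dB.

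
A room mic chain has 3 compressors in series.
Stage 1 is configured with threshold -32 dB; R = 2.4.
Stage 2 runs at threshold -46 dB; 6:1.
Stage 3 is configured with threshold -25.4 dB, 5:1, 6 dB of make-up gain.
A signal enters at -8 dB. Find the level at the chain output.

Stage 1: 24 dB above -32 dB, reduced 2.4:1 to 10 dB above → -22 dB.
Stage 2: 24 dB above -46 dB, reduced 6:1 to 4 dB above → -42 dB.
Stage 3: -42 dB ≤ -25.4 dB, so stage 3 doesn't engage; make-up brings it to -36 dB.

-36 dB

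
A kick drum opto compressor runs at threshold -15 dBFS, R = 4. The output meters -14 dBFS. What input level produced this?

-11 dBFS

That's 1 dB above the -15 dBFS threshold.
Before 4:1 compression the overshoot was 1 × 4 = 4 dB, so input = -15 + 4 = -11 dBFS.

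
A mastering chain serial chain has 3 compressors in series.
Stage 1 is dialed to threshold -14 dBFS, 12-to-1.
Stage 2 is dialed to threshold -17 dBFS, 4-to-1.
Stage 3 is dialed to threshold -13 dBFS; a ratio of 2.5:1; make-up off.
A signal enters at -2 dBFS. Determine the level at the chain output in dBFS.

Stage 1: -2 dBFS is 12 dB over -14 dBFS; at 12:1 that becomes 1 dB over, giving -13 dBFS.
Stage 2: overshoot 4 dB → 4/4 = 1 dB → -16 dBFS.
Stage 3: below threshold (-16 ≤ -13); passes unchanged; output -16 dBFS.

-16 dBFS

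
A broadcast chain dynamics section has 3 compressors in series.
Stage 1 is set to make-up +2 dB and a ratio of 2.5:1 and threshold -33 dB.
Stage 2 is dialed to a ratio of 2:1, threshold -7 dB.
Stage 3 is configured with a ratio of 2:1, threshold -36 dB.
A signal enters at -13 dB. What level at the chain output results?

Stage 1: -13 dB is 20 dB over -33 dB; at 2.5:1 that becomes 8 dB over, giving -25 dB; +2 dB make-up → -23 dB.
Stage 2: -23 dB ≤ -7 dB, so stage 2 doesn't engage; output -23 dB.
Stage 3: 13 dB above -36 dB, reduced 2:1 to 6.5 dB above → -29.5 dB.

-29.5 dB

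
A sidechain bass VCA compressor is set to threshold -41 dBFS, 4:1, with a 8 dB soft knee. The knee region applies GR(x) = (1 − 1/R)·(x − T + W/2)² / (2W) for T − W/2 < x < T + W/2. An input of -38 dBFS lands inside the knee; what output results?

x − T + W/2 = -38 − (-41) + 4 = 7.
GR = (1 − 1/4) × 7² / 16 = 0.75 × 49 / 16 = 2.296875 dB.
Output = -38 − 2.296875 = -40.296875 dBFS.

-40.296875 dBFS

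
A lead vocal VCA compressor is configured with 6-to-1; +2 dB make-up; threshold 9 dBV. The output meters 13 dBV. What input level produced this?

21 dBV

Remove make-up: 13 − 2 = 11 dBV.
Post-compression overshoot = 11 − 9 = 2 dB.
Before 6:1 compression the overshoot was 2 × 6 = 12 dB, so input = 9 + 12 = 21 dBV.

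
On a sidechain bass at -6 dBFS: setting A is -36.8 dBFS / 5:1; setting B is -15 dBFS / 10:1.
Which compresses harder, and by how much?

A, by 16.54 dB

A: overshoot 30.8 dB → output overshoot 6.16 dB → GR 24.64 dB.
B: overshoot 9 dB → output overshoot 0.9 dB → GR 8.1 dB.
A applies 16.54 dB more gain reduction.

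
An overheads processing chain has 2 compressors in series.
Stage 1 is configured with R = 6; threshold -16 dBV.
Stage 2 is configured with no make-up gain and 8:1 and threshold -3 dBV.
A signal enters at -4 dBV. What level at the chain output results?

Stage 1: 12 dB above -16 dBV, reduced 6:1 to 2 dB above → -14 dBV.
Stage 2: -14 dBV ≤ -3 dBV, so stage 2 doesn't engage; output -14 dBV.

-14 dBV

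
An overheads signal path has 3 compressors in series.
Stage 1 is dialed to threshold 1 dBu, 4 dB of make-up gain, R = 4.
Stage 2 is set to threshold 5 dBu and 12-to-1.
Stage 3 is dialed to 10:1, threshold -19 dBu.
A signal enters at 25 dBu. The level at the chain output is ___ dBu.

Stage 1: 25 dBu is 24 dB over 1 dBu; at 4:1 that becomes 6 dB over, giving 7 dBu; +4 dB make-up → 11 dBu.
Stage 2: 6 dB above 5 dBu, reduced 12:1 to 0.5 dB above → 5.5 dBu.
Stage 3: 24.5 dB above -19 dBu, reduced 10:1 to 2.45 dB above → -16.55 dBu.

-16.55 dBu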